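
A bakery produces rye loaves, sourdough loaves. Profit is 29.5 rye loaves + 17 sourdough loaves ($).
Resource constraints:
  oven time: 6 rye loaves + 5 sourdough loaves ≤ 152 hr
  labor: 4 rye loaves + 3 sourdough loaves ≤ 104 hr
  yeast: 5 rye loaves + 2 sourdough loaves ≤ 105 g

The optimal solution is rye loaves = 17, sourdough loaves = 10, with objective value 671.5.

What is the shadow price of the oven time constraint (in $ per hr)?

2

Binding: oven time and yeast. Non-binding: labor (6 unused).
Slack constraints have shadow price 0 (complementary slackness).
The binding rows give the dual system: 6·y_oven time + 5·y_yeast = 29.5 and 5·y_oven time + 2·y_yeast = 17.
→ y_oven time = 2 and y_yeast = 3.5.
Shadow price of oven time = 2.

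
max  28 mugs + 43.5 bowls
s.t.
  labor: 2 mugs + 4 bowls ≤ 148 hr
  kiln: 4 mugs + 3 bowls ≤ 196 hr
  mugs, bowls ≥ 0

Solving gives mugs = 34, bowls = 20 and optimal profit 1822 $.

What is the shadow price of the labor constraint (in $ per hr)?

9

Both labor and kiln are binding at x*.
The binding rows give the dual system: 2·y_labor + 4·y_kiln = 28 and 4·y_labor + 3·y_kiln = 43.5.
→ y_labor = 9 and y_kiln = 2.5.
Shadow price of labor = 9.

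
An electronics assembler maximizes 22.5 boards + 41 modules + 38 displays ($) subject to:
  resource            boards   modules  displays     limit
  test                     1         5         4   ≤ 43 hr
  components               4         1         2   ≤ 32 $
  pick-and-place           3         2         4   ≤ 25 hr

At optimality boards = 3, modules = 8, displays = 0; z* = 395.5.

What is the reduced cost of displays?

Check each constraint at x*: test 43/43 (tight); components 20/32 (slack 12); pick-and-place 25/25 (tight).
By complementary slackness, y = 0 for the non-binding constraint.
From A_Bᵀ y = c: 1·y_test + 3·y_pick-and-place = 22.5; 5·y_test + 2·y_pick-and-place = 41.
This yields shadow prices y_test = 6, y_pick-and-place = 5.5.
Reduced cost of displays: c₃ − yᵀa₃ = 38 − (6·4 + 5.5·4) = 38 − 46 = -8.

-8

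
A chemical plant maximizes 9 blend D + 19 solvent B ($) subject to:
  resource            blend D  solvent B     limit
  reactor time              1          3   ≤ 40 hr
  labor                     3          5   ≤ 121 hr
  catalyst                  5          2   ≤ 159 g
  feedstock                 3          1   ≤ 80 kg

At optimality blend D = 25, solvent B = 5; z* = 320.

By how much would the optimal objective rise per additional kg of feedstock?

At the optimum: reactor time uses 40 of 40 (binding); labor uses 100 of 121 (slack = 21); catalyst uses 135 of 159 (slack = 24); feedstock uses 80 of 80 (binding).
Slack constraints have shadow price 0 (complementary slackness).
Dual feasibility on the basic columns requires 1·y_reactor time + 3·y_feedstock = 9, 3·y_reactor time + 1·y_feedstock = 19.
This yields shadow prices y_reactor time = 6, y_feedstock = 1.
Shadow price of feedstock = 1.

1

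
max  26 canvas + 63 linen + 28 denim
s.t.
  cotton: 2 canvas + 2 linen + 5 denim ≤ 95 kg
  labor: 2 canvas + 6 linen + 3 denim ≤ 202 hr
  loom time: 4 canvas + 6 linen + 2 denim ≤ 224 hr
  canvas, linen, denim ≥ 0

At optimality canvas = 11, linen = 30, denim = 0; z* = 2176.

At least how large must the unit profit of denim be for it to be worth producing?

29

Check each constraint at x*: cotton 82/95 (slack 13); labor 202/202 (tight); loom time 224/224 (tight).
Since cotton is not tight, its dual is 0.
The binding rows give the dual system: 2·y_labor + 4·y_loom time = 26 and 6·y_labor + 6·y_loom time = 63.
This yields shadow prices y_labor = 8, y_loom time = 2.5.
denim enters the basis when its profit ≥ yᵀa₃ = 8·3 + 2.5·2 = 29.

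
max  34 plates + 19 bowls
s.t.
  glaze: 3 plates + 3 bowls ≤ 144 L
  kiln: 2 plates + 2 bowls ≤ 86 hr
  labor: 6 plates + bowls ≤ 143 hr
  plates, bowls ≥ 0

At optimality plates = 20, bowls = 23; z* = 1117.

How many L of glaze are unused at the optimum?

glaze used = 3·20 + 3·23 = 129; slack = 144 − 129 = 15.

15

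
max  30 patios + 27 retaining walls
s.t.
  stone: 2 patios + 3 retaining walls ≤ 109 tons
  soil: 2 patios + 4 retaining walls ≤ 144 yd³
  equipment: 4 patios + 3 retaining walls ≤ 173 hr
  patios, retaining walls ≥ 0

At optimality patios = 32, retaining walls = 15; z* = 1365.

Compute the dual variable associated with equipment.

6

Check each constraint at x*: stone 109/109 (tight); soil 124/144 (slack 20); equipment 173/173 (tight).
Slack constraints have shadow price 0 (complementary slackness).
The binding rows give the dual system: 2·y_stone + 4·y_equipment = 30 and 3·y_stone + 3·y_equipment = 27.
→ y_stone = 3 and y_equipment = 6.
Shadow price of equipment = 6.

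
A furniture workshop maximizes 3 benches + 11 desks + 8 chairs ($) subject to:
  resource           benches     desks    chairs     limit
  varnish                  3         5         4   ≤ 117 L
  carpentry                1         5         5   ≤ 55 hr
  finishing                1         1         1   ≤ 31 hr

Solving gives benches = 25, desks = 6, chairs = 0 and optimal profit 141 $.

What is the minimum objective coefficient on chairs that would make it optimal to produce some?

11

Binding: carpentry and finishing. Non-binding: varnish (12 unused).
By complementary slackness, y = 0 for the non-binding constraint.
The binding rows give the dual system: 1·y_carpentry + 1·y_finishing = 3 and 5·y_carpentry + 1·y_finishing = 11.
→ y_carpentry = 2 and y_finishing = 1.
chairs enters the basis when its profit ≥ yᵀa₃ = 2·5 + 1·1 = 11.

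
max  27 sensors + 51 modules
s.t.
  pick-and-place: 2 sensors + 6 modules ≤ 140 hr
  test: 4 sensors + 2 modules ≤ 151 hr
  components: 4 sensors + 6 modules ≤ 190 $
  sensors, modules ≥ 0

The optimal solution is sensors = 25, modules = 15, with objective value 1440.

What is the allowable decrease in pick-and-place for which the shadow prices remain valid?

Binding constraints: pick-and-place, components. The basis is B = [[2,6],[4,6]] with det -12.
Per unit decrease in pick-and-place, x* moves by d = (0.5, -0.3333).
The basis stays optimal until test becomes binding; allowable decrease = 15.75 hr.

15.75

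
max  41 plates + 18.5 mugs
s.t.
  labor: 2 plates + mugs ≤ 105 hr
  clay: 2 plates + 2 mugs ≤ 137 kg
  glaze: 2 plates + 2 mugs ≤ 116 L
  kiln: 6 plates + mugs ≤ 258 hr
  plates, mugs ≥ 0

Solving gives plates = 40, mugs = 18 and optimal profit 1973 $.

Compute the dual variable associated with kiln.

4.5

Binding: glaze and kiln. Non-binding: labor (7 unused), clay (21 unused).
Slack constraints have shadow price 0 (complementary slackness).
The binding rows give the dual system: 2·y_glaze + 6·y_kiln = 41 and 2·y_glaze + 1·y_kiln = 18.5.
Solving: y_glaze = 7, y_kiln = 4.5.
Shadow price of kiln = 4.5.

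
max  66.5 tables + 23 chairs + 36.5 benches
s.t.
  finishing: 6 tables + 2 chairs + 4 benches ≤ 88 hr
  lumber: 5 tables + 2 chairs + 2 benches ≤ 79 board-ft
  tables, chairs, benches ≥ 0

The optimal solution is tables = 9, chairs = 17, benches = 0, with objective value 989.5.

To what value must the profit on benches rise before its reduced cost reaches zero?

Check each constraint at x*: finishing 88/88 (tight); lumber 79/79 (tight).
The binding rows give the dual system: 6·y_finishing + 5·y_lumber = 66.5 and 2·y_finishing + 2·y_lumber = 23.
→ y_finishing = 9 and y_lumber = 2.5.
benches enters the basis when its profit ≥ yᵀa₃ = 9·4 + 2.5·2 = 41.

41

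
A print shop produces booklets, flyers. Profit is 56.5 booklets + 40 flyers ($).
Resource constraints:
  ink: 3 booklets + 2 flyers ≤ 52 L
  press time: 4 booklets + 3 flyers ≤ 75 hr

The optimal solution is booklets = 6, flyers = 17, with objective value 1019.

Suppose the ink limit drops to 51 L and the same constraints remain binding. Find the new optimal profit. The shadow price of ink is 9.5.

Δb = -1, so new z* = 1019 + (9.5)·(-1) = 1019 − 9.5 = 1009.5.

1009.5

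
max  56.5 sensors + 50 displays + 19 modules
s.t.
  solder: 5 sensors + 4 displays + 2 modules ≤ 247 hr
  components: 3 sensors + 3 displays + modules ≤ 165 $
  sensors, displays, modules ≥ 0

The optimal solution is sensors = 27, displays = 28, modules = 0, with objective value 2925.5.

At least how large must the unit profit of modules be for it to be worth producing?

21

At the optimum: solder uses 247 of 247 (binding); components uses 165 of 165 (binding).
Dual feasibility on the basic columns requires 5·y_solder + 3·y_components = 56.5, 4·y_solder + 3·y_components = 50.
This yields shadow prices y_solder = 6.5, y_components = 8.
modules enters the basis when its profit ≥ yᵀa₃ = 6.5·2 + 8·1 = 21.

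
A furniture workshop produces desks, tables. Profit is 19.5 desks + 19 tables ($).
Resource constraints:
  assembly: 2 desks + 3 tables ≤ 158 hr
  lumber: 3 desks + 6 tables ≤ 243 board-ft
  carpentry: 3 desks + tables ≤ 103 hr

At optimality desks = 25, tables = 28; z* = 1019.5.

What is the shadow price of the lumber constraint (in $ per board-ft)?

Binding: lumber and carpentry. Non-binding: assembly (24 unused).
By complementary slackness, y = 0 for the non-binding constraint.
From A_Bᵀ y = c: 3·y_lumber + 3·y_carpentry = 19.5; 6·y_lumber + 1·y_carpentry = 19.
This yields shadow prices y_lumber = 2.5, y_carpentry = 4.
Shadow price of lumber = 2.5.

2.5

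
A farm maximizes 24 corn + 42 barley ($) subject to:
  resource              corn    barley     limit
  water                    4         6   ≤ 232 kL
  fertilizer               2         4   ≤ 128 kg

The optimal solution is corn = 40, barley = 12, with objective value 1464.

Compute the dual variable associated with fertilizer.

6

At the optimum: water uses 232 of 232 (binding); fertilizer uses 128 of 128 (binding).
The binding rows give the dual system: 4·y_water + 2·y_fertilizer = 24 and 6·y_water + 4·y_fertilizer = 42.
This yields shadow prices y_water = 3, y_fertilizer = 6.
Shadow price of fertilizer = 6.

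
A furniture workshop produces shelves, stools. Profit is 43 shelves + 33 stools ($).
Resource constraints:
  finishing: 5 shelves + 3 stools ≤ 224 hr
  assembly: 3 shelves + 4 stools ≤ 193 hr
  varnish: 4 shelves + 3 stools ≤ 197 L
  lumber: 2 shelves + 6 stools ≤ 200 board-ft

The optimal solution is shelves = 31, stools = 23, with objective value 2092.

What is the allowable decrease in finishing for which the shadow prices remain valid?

Binding constraints: finishing, lumber. The basis is B = [[5,3],[2,6]] with det 24.
Per unit decrease in finishing, x* moves by d = (-0.25, 0.0833).
The basis stays optimal until shelves reaches 0; allowable decrease = 124 hr.

124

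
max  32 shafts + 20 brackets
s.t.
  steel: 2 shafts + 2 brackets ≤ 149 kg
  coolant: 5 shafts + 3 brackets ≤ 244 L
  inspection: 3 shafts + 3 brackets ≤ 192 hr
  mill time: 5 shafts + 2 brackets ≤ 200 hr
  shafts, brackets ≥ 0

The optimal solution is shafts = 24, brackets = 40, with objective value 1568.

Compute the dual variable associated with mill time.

At the optimum: steel uses 128 of 149 (slack = 21); coolant uses 240 of 244 (slack = 4); inspection uses 192 of 192 (binding); mill time uses 200 of 200 (binding).
Slack constraints have shadow price 0 (complementary slackness).
Dual feasibility on the basic columns requires 3·y_inspection + 5·y_mill time = 32, 3·y_inspection + 2·y_mill time = 20.
Solving: y_inspection = 4, y_mill time = 4.
Shadow price of mill time = 4.

4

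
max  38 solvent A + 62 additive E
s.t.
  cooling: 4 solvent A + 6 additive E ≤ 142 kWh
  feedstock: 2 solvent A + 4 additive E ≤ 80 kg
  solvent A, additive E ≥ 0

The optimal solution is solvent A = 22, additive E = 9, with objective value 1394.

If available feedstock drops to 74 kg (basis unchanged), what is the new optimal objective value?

1364

At the optimum: cooling uses 142 of 142 (binding); feedstock uses 80 of 80 (binding).
From A_Bᵀ y = c: 4·y_cooling + 2·y_feedstock = 38; 6·y_cooling + 4·y_feedstock = 62.
→ y_cooling = 7 and y_feedstock = 5.
Δz = y_feedstock·Δb = 5 × (-6) = -30, so new z* = 1394 − 30 = 1364.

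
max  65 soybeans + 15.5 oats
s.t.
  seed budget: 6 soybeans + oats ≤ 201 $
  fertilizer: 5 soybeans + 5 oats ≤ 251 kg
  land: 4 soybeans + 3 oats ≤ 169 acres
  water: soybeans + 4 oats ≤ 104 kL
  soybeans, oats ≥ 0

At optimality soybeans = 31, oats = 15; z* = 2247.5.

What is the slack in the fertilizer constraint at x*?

21

fertilizer used = 5·31 + 5·15 = 230; slack = 251 − 230 = 21.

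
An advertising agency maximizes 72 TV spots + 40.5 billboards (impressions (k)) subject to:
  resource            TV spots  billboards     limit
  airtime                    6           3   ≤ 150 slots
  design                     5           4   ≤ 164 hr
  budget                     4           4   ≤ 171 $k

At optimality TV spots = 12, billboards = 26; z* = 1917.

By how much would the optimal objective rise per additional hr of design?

Binding: airtime and design. Non-binding: budget (19 unused).
Slack constraints have shadow price 0 (complementary slackness).
From A_Bᵀ y = c: 6·y_airtime + 5·y_design = 72; 3·y_airtime + 4·y_design = 40.5.
This yields shadow prices y_airtime = 9.5, y_design = 3.
Shadow price of design = 3.

3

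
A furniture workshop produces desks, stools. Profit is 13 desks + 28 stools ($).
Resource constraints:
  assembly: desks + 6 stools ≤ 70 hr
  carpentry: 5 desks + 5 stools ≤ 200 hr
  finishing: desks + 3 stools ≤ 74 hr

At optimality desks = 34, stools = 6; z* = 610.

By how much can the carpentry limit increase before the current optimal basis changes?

Binding constraints: assembly, carpentry. The basis is B = [[1,6],[5,5]] with det -25.
Per unit increase in carpentry, x* moves by d = (0.24, -0.04).
The basis stays optimal until stools reaches 0; allowable increase = 150 hr.

150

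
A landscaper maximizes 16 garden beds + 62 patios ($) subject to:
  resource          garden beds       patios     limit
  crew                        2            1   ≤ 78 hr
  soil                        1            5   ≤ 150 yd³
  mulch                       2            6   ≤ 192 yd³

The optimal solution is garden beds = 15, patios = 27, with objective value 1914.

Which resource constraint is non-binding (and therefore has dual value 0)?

crew

crew: 57/78 (slack 21)
soil: 150/150 (binding)
mulch: 192/192 (binding)
By complementary slackness, a constraint with positive slack has shadow price 0 → crew.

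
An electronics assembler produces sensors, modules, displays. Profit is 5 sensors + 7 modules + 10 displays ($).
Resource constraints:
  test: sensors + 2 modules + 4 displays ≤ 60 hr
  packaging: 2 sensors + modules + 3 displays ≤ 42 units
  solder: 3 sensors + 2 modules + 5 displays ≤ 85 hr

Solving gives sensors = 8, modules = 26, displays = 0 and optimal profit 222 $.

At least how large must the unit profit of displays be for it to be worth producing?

15

At the optimum: test uses 60 of 60 (binding); packaging uses 42 of 42 (binding); solder uses 76 of 85 (slack = 9).
By complementary slackness, y = 0 for the non-binding constraint.
The binding rows give the dual system: 1·y_test + 2·y_packaging = 5 and 2·y_test + 1·y_packaging = 7.
This yields shadow prices y_test = 3, y_packaging = 1.
displays enters the basis when its profit ≥ yᵀa₃ = 3·4 + 1·3 = 15.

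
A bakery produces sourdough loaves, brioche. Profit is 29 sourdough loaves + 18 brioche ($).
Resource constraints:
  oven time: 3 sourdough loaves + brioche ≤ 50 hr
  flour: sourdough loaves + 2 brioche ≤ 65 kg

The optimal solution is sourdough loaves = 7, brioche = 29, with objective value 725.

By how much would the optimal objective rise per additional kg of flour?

Check each constraint at x*: oven time 50/50 (tight); flour 65/65 (tight).
Dual feasibility on the basic columns requires 3·y_oven time + 1·y_flour = 29, 1·y_oven time + 2·y_flour = 18.
→ y_oven time = 8 and y_flour = 5.
Shadow price of flour = 5.

5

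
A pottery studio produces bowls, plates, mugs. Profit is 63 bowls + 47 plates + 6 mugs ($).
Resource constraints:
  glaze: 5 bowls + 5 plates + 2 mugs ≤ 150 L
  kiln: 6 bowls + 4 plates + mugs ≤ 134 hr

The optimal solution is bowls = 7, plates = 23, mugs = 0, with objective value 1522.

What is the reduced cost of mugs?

-8

At the optimum: glaze uses 150 of 150 (binding); kiln uses 134 of 134 (binding).
The binding rows give the dual system: 5·y_glaze + 6·y_kiln = 63 and 5·y_glaze + 4·y_kiln = 47.
This yields shadow prices y_glaze = 3, y_kiln = 8.
Reduced cost of mugs: c₃ − yᵀa₃ = 6 − (3·2 + 8·1) = 6 − 14 = -8.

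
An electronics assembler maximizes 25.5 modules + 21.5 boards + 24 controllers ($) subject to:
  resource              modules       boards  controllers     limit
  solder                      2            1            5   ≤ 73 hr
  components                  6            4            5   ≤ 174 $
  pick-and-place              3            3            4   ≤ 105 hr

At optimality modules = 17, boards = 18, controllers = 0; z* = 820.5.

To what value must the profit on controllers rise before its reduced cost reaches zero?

Binding: components and pick-and-place. Non-binding: solder (21 unused).
By complementary slackness, y = 0 for the non-binding constraint.
Dual feasibility on the basic columns requires 6·y_components + 3·y_pick-and-place = 25.5, 4·y_components + 3·y_pick-and-place = 21.5.
This yields shadow prices y_components = 2, y_pick-and-place = 4.5.
controllers enters the basis when its profit ≥ yᵀa₃ = 2·5 + 4.5·4 = 28.

28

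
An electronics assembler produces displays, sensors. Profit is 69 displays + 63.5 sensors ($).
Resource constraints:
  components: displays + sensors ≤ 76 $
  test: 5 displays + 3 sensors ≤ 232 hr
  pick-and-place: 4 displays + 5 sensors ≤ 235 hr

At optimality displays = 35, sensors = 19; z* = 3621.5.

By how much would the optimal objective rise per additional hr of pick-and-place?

Binding: test and pick-and-place. Non-binding: components (22 unused).
Since components is not tight, its dual is 0.
Dual feasibility on the basic columns requires 5·y_test + 4·y_pick-and-place = 69, 3·y_test + 5·y_pick-and-place = 63.5.
This yields shadow prices y_test = 7, y_pick-and-place = 8.5.
Shadow price of pick-and-place = 8.5.

8.5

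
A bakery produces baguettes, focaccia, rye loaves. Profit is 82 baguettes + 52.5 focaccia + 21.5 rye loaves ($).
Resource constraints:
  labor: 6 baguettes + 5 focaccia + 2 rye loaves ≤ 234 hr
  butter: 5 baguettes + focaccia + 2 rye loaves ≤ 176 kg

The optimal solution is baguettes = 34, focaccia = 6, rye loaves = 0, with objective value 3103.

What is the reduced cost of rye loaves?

Check each constraint at x*: labor 234/234 (tight); butter 176/176 (tight).
From A_Bᵀ y = c: 6·y_labor + 5·y_butter = 82; 5·y_labor + 1·y_butter = 52.5.
Solving: y_labor = 9.5, y_butter = 5.
Reduced cost of rye loaves: c₃ − yᵀa₃ = 21.5 − (9.5·2 + 5·2) = 21.5 − 29 = -7.5.

-7.5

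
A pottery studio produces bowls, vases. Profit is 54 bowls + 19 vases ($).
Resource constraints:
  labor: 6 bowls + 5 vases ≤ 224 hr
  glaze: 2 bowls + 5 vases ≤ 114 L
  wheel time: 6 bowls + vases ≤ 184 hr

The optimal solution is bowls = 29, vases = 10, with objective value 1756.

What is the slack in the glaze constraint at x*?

glaze used = 2·29 + 5·10 = 108; slack = 114 − 108 = 6.

6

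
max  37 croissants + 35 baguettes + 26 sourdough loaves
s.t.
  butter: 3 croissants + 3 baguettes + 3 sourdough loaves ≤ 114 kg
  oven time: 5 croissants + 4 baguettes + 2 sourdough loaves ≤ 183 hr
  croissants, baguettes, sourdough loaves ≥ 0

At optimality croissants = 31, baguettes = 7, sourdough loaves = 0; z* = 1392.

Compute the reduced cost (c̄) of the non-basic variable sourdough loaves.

At the optimum: butter uses 114 of 114 (binding); oven time uses 183 of 183 (binding).
The binding rows give the dual system: 3·y_butter + 5·y_oven time = 37 and 3·y_butter + 4·y_oven time = 35.
→ y_butter = 9 and y_oven time = 2.
Reduced cost of sourdough loaves: c₃ − yᵀa₃ = 26 − (9·3 + 2·2) = 26 − 31 = -5.

-5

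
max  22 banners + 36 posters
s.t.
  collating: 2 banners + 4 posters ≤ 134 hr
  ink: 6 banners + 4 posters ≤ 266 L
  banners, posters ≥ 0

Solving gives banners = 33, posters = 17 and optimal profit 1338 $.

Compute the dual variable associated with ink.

Check each constraint at x*: collating 134/134 (tight); ink 266/266 (tight).
The binding rows give the dual system: 2·y_collating + 6·y_ink = 22 and 4·y_collating + 4·y_ink = 36.
Solving: y_collating = 8, y_ink = 1.
Shadow price of ink = 1.

1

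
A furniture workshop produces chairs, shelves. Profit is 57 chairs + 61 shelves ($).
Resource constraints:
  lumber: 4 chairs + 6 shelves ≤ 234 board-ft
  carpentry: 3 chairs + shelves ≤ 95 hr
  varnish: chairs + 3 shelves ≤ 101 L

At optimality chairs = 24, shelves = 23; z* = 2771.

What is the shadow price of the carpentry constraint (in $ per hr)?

7

At the optimum: lumber uses 234 of 234 (binding); carpentry uses 95 of 95 (binding); varnish uses 93 of 101 (slack = 8).
Slack constraints have shadow price 0 (complementary slackness).
The binding rows give the dual system: 4·y_lumber + 3·y_carpentry = 57 and 6·y_lumber + 1·y_carpentry = 61.
Solving: y_lumber = 9, y_carpentry = 7.
Shadow price of carpentry = 7.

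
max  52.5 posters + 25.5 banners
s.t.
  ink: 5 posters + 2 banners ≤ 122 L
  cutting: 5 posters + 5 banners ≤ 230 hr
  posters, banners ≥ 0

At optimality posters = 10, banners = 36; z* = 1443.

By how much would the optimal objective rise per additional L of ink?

At the optimum: ink uses 122 of 122 (binding); cutting uses 230 of 230 (binding).
Dual feasibility on the basic columns requires 5·y_ink + 5·y_cutting = 52.5, 2·y_ink + 5·y_cutting = 25.5.
→ y_ink = 9 and y_cutting = 1.5.
Shadow price of ink = 9.

9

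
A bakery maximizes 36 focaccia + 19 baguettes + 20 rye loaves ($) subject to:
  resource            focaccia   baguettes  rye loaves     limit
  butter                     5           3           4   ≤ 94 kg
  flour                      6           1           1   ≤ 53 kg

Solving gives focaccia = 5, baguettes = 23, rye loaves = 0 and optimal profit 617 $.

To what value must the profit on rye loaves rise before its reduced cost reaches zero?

25

At the optimum: butter uses 94 of 94 (binding); flour uses 53 of 53 (binding).
The binding rows give the dual system: 5·y_butter + 6·y_flour = 36 and 3·y_butter + 1·y_flour = 19.
This yields shadow prices y_butter = 6, y_flour = 1.
rye loaves enters the basis when its profit ≥ yᵀa₃ = 6·4 + 1·1 = 25.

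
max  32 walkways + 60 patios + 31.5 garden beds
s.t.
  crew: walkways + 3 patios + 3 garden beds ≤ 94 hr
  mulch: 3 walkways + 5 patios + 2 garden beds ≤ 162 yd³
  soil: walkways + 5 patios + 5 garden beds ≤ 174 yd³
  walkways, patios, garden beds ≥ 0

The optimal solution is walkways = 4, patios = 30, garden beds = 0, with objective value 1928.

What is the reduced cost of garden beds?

Binding: crew and mulch. Non-binding: soil (20 unused).
Since soil is not tight, its dual is 0.
From A_Bᵀ y = c: 1·y_crew + 3·y_mulch = 32; 3·y_crew + 5·y_mulch = 60.
This yields shadow prices y_crew = 5, y_mulch = 9.
Reduced cost of garden beds: c₃ − yᵀa₃ = 31.5 − (5·3 + 9·2) = 31.5 − 33 = -1.5.

-1.5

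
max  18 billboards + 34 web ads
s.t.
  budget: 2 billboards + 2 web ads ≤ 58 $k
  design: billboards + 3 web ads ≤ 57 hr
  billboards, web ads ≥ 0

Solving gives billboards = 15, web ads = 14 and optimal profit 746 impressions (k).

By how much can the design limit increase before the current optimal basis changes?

Binding constraints: budget, design. The basis is B = [[2,2],[1,3]] with det 4.
Per unit increase in design, x* moves by d = (-0.5, 0.5).
The basis stays optimal until billboards reaches 0; allowable increase = 30 hr.

30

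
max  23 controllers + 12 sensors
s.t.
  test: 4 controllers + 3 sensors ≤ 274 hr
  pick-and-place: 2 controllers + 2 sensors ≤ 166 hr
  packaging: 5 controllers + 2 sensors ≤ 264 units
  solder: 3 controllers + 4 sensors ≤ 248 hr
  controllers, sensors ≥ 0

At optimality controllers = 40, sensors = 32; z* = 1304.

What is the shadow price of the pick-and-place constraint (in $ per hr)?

At the optimum: test uses 256 of 274 (slack = 18); pick-and-place uses 144 of 166 (slack = 22); packaging uses 264 of 264 (binding); solder uses 248 of 248 (binding).
Since test, pick-and-place are not tight, their duals are 0.
From A_Bᵀ y = c: 5·y_packaging + 3·y_solder = 23; 2·y_packaging + 4·y_solder = 12.
This yields shadow prices y_packaging = 4, y_solder = 1.
Shadow price of pick-and-place = 0.

0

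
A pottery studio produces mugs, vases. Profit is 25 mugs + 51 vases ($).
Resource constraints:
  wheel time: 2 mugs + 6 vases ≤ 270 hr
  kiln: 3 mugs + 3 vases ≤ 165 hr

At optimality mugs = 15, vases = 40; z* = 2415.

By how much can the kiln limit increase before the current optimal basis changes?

Binding constraints: wheel time, kiln. The basis is B = [[2,6],[3,3]] with det -12.
Per unit increase in kiln, x* moves by d = (0.5, -0.1667).
The basis stays optimal until vases reaches 0; allowable increase = 240 hr.

240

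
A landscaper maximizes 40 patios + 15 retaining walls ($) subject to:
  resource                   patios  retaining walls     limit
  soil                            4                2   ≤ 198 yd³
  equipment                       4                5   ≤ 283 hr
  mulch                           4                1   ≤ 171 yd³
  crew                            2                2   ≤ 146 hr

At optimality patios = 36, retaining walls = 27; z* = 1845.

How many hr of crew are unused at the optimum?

20

crew used = 2·36 + 2·27 = 126; slack = 146 − 126 = 20.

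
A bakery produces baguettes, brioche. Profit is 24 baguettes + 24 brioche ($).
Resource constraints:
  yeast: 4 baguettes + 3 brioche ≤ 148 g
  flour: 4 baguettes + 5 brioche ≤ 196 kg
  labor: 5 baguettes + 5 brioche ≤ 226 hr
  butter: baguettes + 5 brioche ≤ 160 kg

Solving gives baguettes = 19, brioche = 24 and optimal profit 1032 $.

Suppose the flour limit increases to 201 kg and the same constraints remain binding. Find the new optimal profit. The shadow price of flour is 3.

1047

Δb = 5, so new z* = 1032 + (3)·(5) = 1032 + 15 = 1047.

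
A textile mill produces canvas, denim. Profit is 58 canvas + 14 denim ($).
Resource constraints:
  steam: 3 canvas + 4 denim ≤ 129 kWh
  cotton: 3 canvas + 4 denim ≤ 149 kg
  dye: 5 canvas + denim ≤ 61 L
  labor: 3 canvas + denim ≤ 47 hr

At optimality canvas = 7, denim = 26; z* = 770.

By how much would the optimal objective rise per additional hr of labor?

Check each constraint at x*: steam 125/129 (slack 4); cotton 125/149 (slack 24); dye 61/61 (tight); labor 47/47 (tight).
Slack constraints have shadow price 0 (complementary slackness).
The binding rows give the dual system: 5·y_dye + 3·y_labor = 58 and 1·y_dye + 1·y_labor = 14.
→ y_dye = 8 and y_labor = 6.
Shadow price of labor = 6.

6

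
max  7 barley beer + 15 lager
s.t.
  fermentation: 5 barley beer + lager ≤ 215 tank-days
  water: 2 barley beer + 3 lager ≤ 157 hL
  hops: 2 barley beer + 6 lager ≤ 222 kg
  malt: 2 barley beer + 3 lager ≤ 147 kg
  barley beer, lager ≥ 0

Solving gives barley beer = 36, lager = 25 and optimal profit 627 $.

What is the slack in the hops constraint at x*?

hops used = 2·36 + 6·25 = 222; slack = 222 − 222 = 0.

0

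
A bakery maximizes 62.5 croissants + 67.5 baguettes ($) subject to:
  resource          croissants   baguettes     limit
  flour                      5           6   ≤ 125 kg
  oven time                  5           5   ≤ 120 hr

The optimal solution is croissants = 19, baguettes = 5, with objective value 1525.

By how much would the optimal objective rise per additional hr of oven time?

7.5

Both flour and oven time are binding at x*.
Dual feasibility on the basic columns requires 5·y_flour + 5·y_oven time = 62.5, 6·y_flour + 5·y_oven time = 67.5.
This yields shadow prices y_flour = 5, y_oven time = 7.5.
Shadow price of oven time = 7.5.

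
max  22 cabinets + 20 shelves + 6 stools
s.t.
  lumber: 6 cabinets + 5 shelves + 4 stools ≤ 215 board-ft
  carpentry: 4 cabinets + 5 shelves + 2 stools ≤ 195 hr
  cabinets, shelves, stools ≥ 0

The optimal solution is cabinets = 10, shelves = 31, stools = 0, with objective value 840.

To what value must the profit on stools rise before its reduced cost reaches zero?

14

At the optimum: lumber uses 215 of 215 (binding); carpentry uses 195 of 195 (binding).
Dual feasibility on the basic columns requires 6·y_lumber + 4·y_carpentry = 22, 5·y_lumber + 5·y_carpentry = 20.
→ y_lumber = 3 and y_carpentry = 1.
stools enters the basis when its profit ≥ yᵀa₃ = 3·4 + 1·2 = 14.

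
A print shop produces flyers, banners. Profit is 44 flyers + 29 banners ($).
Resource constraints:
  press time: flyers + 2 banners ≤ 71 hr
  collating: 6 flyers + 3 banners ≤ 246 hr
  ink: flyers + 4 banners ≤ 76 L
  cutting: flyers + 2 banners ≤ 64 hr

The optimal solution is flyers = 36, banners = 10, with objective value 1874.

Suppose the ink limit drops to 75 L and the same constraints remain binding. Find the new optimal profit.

1872

At the optimum: press time uses 56 of 71 (slack = 15); collating uses 246 of 246 (binding); ink uses 76 of 76 (binding); cutting uses 56 of 64 (slack = 8).
By complementary slackness, y = 0 for the non-binding constraints.
From A_Bᵀ y = c: 6·y_collating + 1·y_ink = 44; 3·y_collating + 4·y_ink = 29.
→ y_collating = 7 and y_ink = 2.
Δz = y_ink·Δb = 2 × (-1) = -2, so new z* = 1874 − 2 = 1872.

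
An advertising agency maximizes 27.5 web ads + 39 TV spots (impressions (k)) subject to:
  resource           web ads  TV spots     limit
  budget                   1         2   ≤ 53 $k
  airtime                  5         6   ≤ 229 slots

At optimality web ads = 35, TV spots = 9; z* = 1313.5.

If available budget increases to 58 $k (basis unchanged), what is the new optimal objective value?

1351

Both budget and airtime are binding at x*.
The binding rows give the dual system: 1·y_budget + 5·y_airtime = 27.5 and 2·y_budget + 6·y_airtime = 39.
Solving: y_budget = 7.5, y_airtime = 4.
Δz = y_budget·Δb = 7.5 × (5) = 37.5, so new z* = 1313.5 + 37.5 = 1351.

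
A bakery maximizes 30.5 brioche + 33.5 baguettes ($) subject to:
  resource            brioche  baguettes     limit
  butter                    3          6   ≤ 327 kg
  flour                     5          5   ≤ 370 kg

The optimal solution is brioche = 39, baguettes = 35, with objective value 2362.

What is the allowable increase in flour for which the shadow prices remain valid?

Binding constraints: butter, flour. The basis is B = [[3,6],[5,5]] with det -15.
Per unit increase in flour, x* moves by d = (0.4, -0.2).
The basis stays optimal until baguettes reaches 0; allowable increase = 175 kg.

175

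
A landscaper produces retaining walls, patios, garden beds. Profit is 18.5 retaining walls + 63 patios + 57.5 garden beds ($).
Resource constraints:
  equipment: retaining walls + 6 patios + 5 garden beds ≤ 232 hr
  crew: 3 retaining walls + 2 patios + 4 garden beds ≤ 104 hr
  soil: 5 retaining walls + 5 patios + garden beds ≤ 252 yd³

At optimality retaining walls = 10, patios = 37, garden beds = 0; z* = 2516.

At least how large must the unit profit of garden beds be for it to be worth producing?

Check each constraint at x*: equipment 232/232 (tight); crew 104/104 (tight); soil 235/252 (slack 17).
By complementary slackness, y = 0 for the non-binding constraint.
Dual feasibility on the basic columns requires 1·y_equipment + 3·y_crew = 18.5, 6·y_equipment + 2·y_crew = 63.
This yields shadow prices y_equipment = 9.5, y_crew = 3.
garden beds enters the basis when its profit ≥ yᵀa₃ = 9.5·5 + 3·4 = 59.5.

59.5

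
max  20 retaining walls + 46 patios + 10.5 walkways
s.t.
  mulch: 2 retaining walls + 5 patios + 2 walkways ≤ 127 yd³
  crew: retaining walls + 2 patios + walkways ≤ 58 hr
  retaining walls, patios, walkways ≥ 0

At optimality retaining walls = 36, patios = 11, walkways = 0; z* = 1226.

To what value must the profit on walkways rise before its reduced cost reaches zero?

Check each constraint at x*: mulch 127/127 (tight); crew 58/58 (tight).
Dual feasibility on the basic columns requires 2·y_mulch + 1·y_crew = 20, 5·y_mulch + 2·y_crew = 46.
Solving: y_mulch = 6, y_crew = 8.
walkways enters the basis when its profit ≥ yᵀa₃ = 6·2 + 8·1 = 20.

20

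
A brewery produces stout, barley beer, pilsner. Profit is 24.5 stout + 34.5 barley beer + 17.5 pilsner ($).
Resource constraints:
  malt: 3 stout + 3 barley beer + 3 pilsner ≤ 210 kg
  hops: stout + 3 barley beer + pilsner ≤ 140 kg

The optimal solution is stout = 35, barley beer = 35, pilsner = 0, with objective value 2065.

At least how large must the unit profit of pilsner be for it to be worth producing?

Check each constraint at x*: malt 210/210 (tight); hops 140/140 (tight).
From A_Bᵀ y = c: 3·y_malt + 1·y_hops = 24.5; 3·y_malt + 3·y_hops = 34.5.
This yields shadow prices y_malt = 6.5, y_hops = 5.
pilsner enters the basis when its profit ≥ yᵀa₃ = 6.5·3 + 5·1 = 24.5.

24.5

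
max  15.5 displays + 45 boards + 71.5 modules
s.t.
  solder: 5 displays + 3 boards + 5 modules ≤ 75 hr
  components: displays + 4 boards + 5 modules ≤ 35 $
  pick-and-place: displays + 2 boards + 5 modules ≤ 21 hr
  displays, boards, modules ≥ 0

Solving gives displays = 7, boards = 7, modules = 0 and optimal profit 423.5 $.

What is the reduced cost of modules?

At the optimum: solder uses 56 of 75 (slack = 19); components uses 35 of 35 (binding); pick-and-place uses 21 of 21 (binding).
Slack constraints have shadow price 0 (complementary slackness).
From A_Bᵀ y = c: 1·y_components + 1·y_pick-and-place = 15.5; 4·y_components + 2·y_pick-and-place = 45.
Solving: y_components = 7, y_pick-and-place = 8.5.
Reduced cost of modules: c₃ − yᵀa₃ = 71.5 − (7·5 + 8.5·5) = 71.5 − 77.5 = -6.

-6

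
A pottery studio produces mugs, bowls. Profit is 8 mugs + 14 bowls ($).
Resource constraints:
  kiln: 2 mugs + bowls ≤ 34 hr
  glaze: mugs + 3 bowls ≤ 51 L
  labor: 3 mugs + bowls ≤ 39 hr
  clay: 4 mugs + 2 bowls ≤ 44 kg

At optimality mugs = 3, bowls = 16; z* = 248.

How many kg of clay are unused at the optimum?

0

clay used = 4·3 + 2·16 = 44; slack = 44 − 44 = 0.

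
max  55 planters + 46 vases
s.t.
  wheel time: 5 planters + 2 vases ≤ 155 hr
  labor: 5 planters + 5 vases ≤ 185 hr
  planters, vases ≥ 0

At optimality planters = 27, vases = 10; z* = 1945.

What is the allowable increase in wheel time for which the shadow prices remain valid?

30

Binding constraints: wheel time, labor. The basis is B = [[5,2],[5,5]] with det 15.
Per unit increase in wheel time, x* moves by d = (0.3333, -0.3333).
The basis stays optimal until vases reaches 0; allowable increase = 30 hr.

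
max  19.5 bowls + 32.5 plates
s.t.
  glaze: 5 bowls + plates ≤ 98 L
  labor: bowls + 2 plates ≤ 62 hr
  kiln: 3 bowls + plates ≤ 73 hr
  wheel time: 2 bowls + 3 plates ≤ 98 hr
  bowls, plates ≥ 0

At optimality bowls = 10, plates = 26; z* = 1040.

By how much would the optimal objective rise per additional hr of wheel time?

6.5

Binding: labor and wheel time. Non-binding: glaze (22 unused), kiln (17 unused).
Slack constraints have shadow price 0 (complementary slackness).
Dual feasibility on the basic columns requires 1·y_labor + 2·y_wheel time = 19.5, 2·y_labor + 3·y_wheel time = 32.5.
→ y_labor = 6.5 and y_wheel time = 6.5.
Shadow price of wheel time = 6.5.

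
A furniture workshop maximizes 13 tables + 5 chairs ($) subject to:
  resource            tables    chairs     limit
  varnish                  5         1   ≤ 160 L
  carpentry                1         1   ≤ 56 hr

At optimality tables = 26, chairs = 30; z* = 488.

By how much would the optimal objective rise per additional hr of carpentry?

Both varnish and carpentry are binding at x*.
Dual feasibility on the basic columns requires 5·y_varnish + 1·y_carpentry = 13, 1·y_varnish + 1·y_carpentry = 5.
This yields shadow prices y_varnish = 2, y_carpentry = 3.
Shadow price of carpentry = 3.

3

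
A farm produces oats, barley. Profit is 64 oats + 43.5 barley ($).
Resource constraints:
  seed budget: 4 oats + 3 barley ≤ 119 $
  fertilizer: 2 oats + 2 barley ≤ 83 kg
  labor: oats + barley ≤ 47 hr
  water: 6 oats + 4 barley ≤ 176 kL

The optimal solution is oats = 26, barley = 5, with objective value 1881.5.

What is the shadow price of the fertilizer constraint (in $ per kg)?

At the optimum: seed budget uses 119 of 119 (binding); fertilizer uses 62 of 83 (slack = 21); labor uses 31 of 47 (slack = 16); water uses 176 of 176 (binding).
Slack constraints have shadow price 0 (complementary slackness).
The binding rows give the dual system: 4·y_seed budget + 6·y_water = 64 and 3·y_seed budget + 4·y_water = 43.5.
Solving: y_seed budget = 2.5, y_water = 9.
Shadow price of fertilizer = 0.

0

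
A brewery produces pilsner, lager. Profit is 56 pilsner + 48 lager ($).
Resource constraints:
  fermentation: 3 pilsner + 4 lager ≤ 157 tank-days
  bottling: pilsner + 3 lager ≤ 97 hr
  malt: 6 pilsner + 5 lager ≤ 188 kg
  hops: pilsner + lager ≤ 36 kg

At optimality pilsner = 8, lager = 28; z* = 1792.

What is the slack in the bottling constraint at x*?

bottling used = 1·8 + 3·28 = 92; slack = 97 − 92 = 5.

5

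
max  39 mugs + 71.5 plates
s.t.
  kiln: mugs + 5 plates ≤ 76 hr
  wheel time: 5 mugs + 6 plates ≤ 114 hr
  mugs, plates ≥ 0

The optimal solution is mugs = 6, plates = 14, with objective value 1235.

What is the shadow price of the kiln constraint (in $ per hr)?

6.5

Both kiln and wheel time are binding at x*.
Dual feasibility on the basic columns requires 1·y_kiln + 5·y_wheel time = 39, 5·y_kiln + 6·y_wheel time = 71.5.
Solving: y_kiln = 6.5, y_wheel time = 6.5.
Shadow price of kiln = 6.5.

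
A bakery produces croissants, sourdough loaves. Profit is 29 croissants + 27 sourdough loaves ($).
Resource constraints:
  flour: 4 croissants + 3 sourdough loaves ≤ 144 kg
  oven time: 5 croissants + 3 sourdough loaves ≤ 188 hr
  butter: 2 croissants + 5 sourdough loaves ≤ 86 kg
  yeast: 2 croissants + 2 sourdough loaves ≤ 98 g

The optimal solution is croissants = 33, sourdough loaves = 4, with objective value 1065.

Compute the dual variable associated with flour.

6.5

At the optimum: flour uses 144 of 144 (binding); oven time uses 177 of 188 (slack = 11); butter uses 86 of 86 (binding); yeast uses 74 of 98 (slack = 24).
Slack constraints have shadow price 0 (complementary slackness).
Dual feasibility on the basic columns requires 4·y_flour + 2·y_butter = 29, 3·y_flour + 5·y_butter = 27.
Solving: y_flour = 6.5, y_butter = 1.5.
Shadow price of flour = 6.5.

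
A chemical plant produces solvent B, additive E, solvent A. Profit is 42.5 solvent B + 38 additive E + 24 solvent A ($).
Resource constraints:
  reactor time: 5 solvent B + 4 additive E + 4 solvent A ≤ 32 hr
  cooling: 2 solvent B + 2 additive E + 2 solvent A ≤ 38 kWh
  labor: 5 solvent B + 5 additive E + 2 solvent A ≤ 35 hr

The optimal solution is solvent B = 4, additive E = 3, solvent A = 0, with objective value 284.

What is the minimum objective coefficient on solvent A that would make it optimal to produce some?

26

Check each constraint at x*: reactor time 32/32 (tight); cooling 14/38 (slack 24); labor 35/35 (tight).
By complementary slackness, y = 0 for the non-binding constraint.
The binding rows give the dual system: 5·y_reactor time + 5·y_labor = 42.5 and 4·y_reactor time + 5·y_labor = 38.
This yields shadow prices y_reactor time = 4.5, y_labor = 4.
solvent A enters the basis when its profit ≥ yᵀa₃ = 4.5·4 + 4·2 = 26.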